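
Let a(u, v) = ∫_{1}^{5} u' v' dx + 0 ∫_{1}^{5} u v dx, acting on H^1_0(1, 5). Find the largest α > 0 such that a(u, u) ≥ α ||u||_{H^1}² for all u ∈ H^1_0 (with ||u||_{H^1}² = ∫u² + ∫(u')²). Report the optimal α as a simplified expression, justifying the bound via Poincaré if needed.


α = π^2/(π^2 + 16)

Coercivity of a(·,·) on H^1_0(1, 5) means a(u, u) ≥ α ||u||_{H^1}² for every u ∈ H^1_0.
The interval has length L = 4, and Poincaré/coercivity depend only on L. Here a(u, u) = ∫(u')² + (0)·∫u².
Here c = 0, so a(u,u) = ∫(u')² alone. The condition a(u,u) ≥ α||u||_{H^1}² reads (1−α)∫(u')² ≥ (α−c)∫u². Any admissible α is ≤ 1 (rapidly oscillating u have ∫u²/∫(u')² → 0), and α = 1 would force 0 ≥ (1−c)∫u², impossible since c < 1; so 1−α > 0. By the sharp Poincaré inequality on H^1_0 of an interval of length L, ∫(u')² ≥ (π/L)²∫u² with equality for the first sine mode sin(π(x−x₀)/L) (x₀ the left endpoint), so the inequality holds for all u iff (1−α)(π/L)² ≥ α − c, i.e. α ≤ ((π/L)² + c)/((π/L)² + 1) = (1 + c(L/π)²)/(1 + (L/π)²). (Direct route, valid since c ≤ 0: Poincaré gives c∫u² ≥ c(L/π)²∫(u')², so a(u,u) ≥ (1 + c(L/π)²)∫(u')², while ||u||_{H^1}² ≤ (1 + (L/π)²)∫(u')²; dividing yields the same α.) With (π/L)² = π^2/16 and c = 0, the largest admissible constant is α = ((π/L)² + c)/((π/L)² + 1).
Simplifying, α = π^2/(π^2 + 16).


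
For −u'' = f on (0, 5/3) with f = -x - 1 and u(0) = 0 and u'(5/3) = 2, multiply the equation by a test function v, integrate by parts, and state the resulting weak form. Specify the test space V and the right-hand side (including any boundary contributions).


V = {v ∈ H^1(0, 5/3) : v(0) = 0} (test functions vanish at x = 0 where u is specified); weak form: ∫_0^5/3 u'v' dx = ∫_0^5/3 (-x - 1) v dx + 2·v(5/3) for all v ∈ V.

Multiply both sides by a test function v and integrate from 0 to 5/3:
  ∫_0^5/3 −u''(x) v(x) dx = ∫_0^5/3 f(x) v(x) dx.
Integrate the LHS by parts once:
  ∫_0^5/3 −u'' v dx = −[u'(x) v(x)]_0^5/3 + ∫_0^5/3 u'(x) v'(x) dx.
Thus ∫_0^5/3 u'(x) v'(x) dx = ∫_0^5/3 f(x) v(x) dx + [u'(x) v(x)]_0^5/3.
Choose V so that boundary terms are either known or forced to vanish.
Mixed BC: u(0) = 0 (Dirichlet) and u'(5/3) = 2 (Neumann). Define V = {v ∈ H^1(0, 5/3) : v(0) = 0}. Then [u' v]_0^5/3 = u'(5/3)·v(5/3) − u'(0)·0 = 2·v(5/3).
Weak formulation: find u (satisfying any essential BC) such that ∫_0^5/3 u'(x) v'(x) dx = ∫_0^5/3 f v dx + 2·v(5/3) for all v ∈ V (Dirichlet at 0 absorbed into V; Neumann datum at x = 5/3 contributes the boundary term).
Substituting f(x) = -x - 1, the right-hand side is ∫_0^5/3 (-x - 1) v dx + 2·v(5/3).


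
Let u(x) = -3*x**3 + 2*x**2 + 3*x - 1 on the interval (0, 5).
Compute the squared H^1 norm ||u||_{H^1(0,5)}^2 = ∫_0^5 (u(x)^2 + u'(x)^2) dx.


||u||_{H^1}^2 = 1421475/14

The H^1 norm (squared) on an interval (0, L) is
  ||u||_{H^1}^2 = ∫_0^L u(x)^2 dx + ∫_0^L u'(x)^2 dx.
Compute u'(x) = -9*x**2 + 4*x + 3.
Then u(x)^2 = 9*x**6 - 12*x**5 - 14*x**4 + 18*x**3 + 5*x**2 - 6*x + 1 and u'(x)^2 = 81*x**4 - 72*x**3 - 38*x**2 + 24*x + 9.
Integrate each monomial from 0 to 5 using ∫_0^5 c·x^n dx = c·5^(n+1)/(n+1):
  ∫_0^5 u(x)^2 dx = ∫_0^5 (9*x^6 - 12*x^5 - 14*x^4 + 18*x^3 + 5*x^2 - 6*x + 1) dx. Term by term:
    ∫_0^5 9*x^6 dx = 703125/7;  ∫_0^5 -12*x^5 dx = -31250;  ∫_0^5 -14*x^4 dx = -8750;
    ∫_0^5 18*x^3 dx = 5625/2;  ∫_0^5 5*x^2 dx = 625/3;  ∫_0^5 -6*x dx = -75;
    ∫_0^5 1 dx = 5.
  Sum: 703125/7 − 31250 − 8750 + 5625/2 + 625/3 − 75 + 5 = 2662685/42.
  ∫_0^5 u'(x)^2 dx = ∫_0^5 (81*x^4 - 72*x^3 - 38*x^2 + 24*x + 9) dx. Term by term:
    ∫_0^5 81*x^4 dx = 50625;  ∫_0^5 -72*x^3 dx = -11250;  ∫_0^5 -38*x^2 dx = -4750/3;
    ∫_0^5 24*x dx = 300;  ∫_0^5 9 dx = 45.
  Sum: 50625 − 11250 − 4750/3 + 300 + 45 = 114410/3.
Adding: ||u||_{H^1}^2 = 2662685/42 + 114410/3 = 1421475/14.


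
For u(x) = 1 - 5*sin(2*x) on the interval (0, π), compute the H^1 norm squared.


||u||_{H^1(0,π)}^2 = 127*π/2

u'(x) = -10*cos(2*x).
Expand u² and (u')² and integrate term by term on (0, π), using: for integers n ≥ 1, ∫_0^π sin²(nx) dx = ∫_0^π cos²(nx) dx = π/2; for n ≠ n', ∫_0^π sin(nx)sin(n'x) dx = ∫_0^π cos(nx)cos(n'x) dx = 0; and by product-to-sum, ∫_0^π sin(nx)cos(n'x) dx = ½∫_0^π [sin((n+n')x) + sin((n−n')x)] dx, which is 0 when n+n' is even and 2n/(n²−n'²) when n+n' is odd (it need not vanish on (0, π)). For the constant mode: ∫_0^π 1 dx = π, ∫_0^π cos(nx) dx = 0, ∫_0^π sin(nx) dx = (1−(−1)^n)/n.
  u² squared terms: (1)²·∫1 dx = 1·π = π;  (-5)²·∫sin(2x)² dx = 25·π/2 = 25*π/2.
  u² cross terms: 2·(1)·(-5)·∫1·sin(2x) dx = -10·(0) = 0.
  So ∫_0^π u² dx = π + 25*π/2 + 0 = 27*π/2.
  (u')² squared terms: (-10)²·∫cos(2x)² dx = 100·π/2 = 50*π.
  So ∫_0^π (u')² dx = 50*π.
||u||_{H^1}^2 = (27*π/2) + (50*π) = 127*π/2.


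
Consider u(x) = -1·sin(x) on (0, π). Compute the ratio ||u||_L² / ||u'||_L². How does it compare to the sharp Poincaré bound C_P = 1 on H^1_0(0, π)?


||u||_L² / ||u'||_L² = 1 = C_P.

u(x) = -1·sin(x), so u'(x) = -cos(x).
Writing u(x) = A·sin(kπx/L) with A = -1 and k = 1, use ∫_0^L sin²(kπx/L) dx = L/2 and ∫_0^L cos²(kπx/L) dx = L/2.
u² = 1·sin²(x) and (u')² = 1·cos²(x), and each of sin², cos² integrates to L/2 = π/2 over (0, π).
∫_0^π u² dx = π/2, so ||u||_L² = sqrt(2)*sqrt(π)/2.
∫_0^π (u')² dx = π/2, so ||u'||_L² = sqrt(2)*sqrt(π)/2.
Ratio ||u||_L² / ||u'||_L² = 1.
Sharp Poincaré constant on H^1_0(0, π) is C_P = L/π = 1, achieved by sin(x).
This is the k = 1 eigenfunction (up to amplitude), so the ratio equals the sharp Poincaré constant exactly.


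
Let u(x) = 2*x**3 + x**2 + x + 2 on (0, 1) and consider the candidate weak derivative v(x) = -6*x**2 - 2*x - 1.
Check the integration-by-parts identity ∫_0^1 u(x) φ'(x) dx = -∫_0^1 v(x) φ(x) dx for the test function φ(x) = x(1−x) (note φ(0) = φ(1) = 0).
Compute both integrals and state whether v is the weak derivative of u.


LHS = -19/30, RHS = 19/30. No, v is not the weak derivative of u.

u(x) = 2*x**3 + x**2 + x + 2, classical derivative u'(x) = 6*x**2 + 2*x + 1.
φ(x) = x(1−x), so φ'(x) = 1 - 2*x.
Note φ(0) = φ(1) = 0, so the boundary term u·φ vanishes.
LHS = ∫_0^1 u(x) φ'(x) dx = ∫_0^1 (-4*x^4 - x^2 - 3*x + 2) dx. Term by term:
  ∫_0^1 -4*x^4 dx = -4/5;  ∫_0^1 -x^2 dx = -1/3;  ∫_0^1 -3*x dx = -3/2;
  ∫_0^1 2 dx = 2.
Sum: -4/5 − 1/3 − 3/2 + 2 = -19/30.
So LHS = -19/30.
∫_0^1 v(x) φ(x) dx = ∫_0^1 (6*x^4 - 4*x^3 - x^2 - x) dx. Term by term:
  ∫_0^1 6*x^4 dx = 6/5;  ∫_0^1 -4*x^3 dx = -1;  ∫_0^1 -x^2 dx = -1/3;
  ∫_0^1 -x dx = -1/2.
Sum: 6/5 − 1 − 1/3 − 1/2 = -19/30.
So RHS = -∫_0^1 v(x) φ(x) dx = 19/30.
LHS − RHS = -19/15 ≠ 0, so the identity fails.
(For a valid weak derivative the identity must hold for EVERY test function, in particular this one. The failure shows v is NOT the weak derivative of u.)
Correct weak derivative would be u'(x) = 6*x**2 + 2*x + 1.


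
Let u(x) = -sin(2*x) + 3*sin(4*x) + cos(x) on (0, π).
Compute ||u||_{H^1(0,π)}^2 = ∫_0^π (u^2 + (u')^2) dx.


||u||_{H^1(0,π)}^2 = 16/15 + 80*π

u'(x) = -sin(x) - 2*cos(2*x) + 12*cos(4*x).
Expand u² and (u')² and integrate term by term on (0, π), using: for integers n ≥ 1, ∫_0^π sin²(nx) dx = ∫_0^π cos²(nx) dx = π/2; for n ≠ n', ∫_0^π sin(nx)sin(n'x) dx = ∫_0^π cos(nx)cos(n'x) dx = 0; and by product-to-sum, ∫_0^π sin(nx)cos(n'x) dx = ½∫_0^π [sin((n+n')x) + sin((n−n')x)] dx, which is 0 when n+n' is even and 2n/(n²−n'²) when n+n' is odd (it need not vanish on (0, π)).
  u² squared terms: (-1)²·∫sin(2x)² dx = 1·π/2 = π/2;  (3)²·∫sin(4x)² dx = 9·π/2 = 9*π/2;  (1)²·∫cos(x)² dx = 1·π/2 = π/2.
  u² cross terms: 2·(-1)·(3)·∫sin(2x)·sin(4x) dx = -6·(0) = 0;  2·(-1)·(1)·∫sin(2x)·cos(x) dx = -2·(4/3) = -8/3;  2·(3)·(1)·∫sin(4x)·cos(x) dx = 6·(8/15) = 16/5.
  So ∫_0^π u² dx = π/2 + 9*π/2 + π/2 + 0 − 8/3 + 16/5 = 8/15 + 11*π/2.
  (u')² squared terms: (-1)²·∫sin(x)² dx = 1·π/2 = π/2;  (-2)²·∫cos(2x)² dx = 4·π/2 = 2*π;  (12)²·∫cos(4x)² dx = 144·π/2 = 72*π.
  (u')² cross terms: 2·(-1)·(-2)·∫sin(x)·cos(2x) dx = 4·(-2/3) = -8/3;  2·(-1)·(12)·∫sin(x)·cos(4x) dx = -24·(-2/15) = 16/5;  2·(-2)·(12)·∫cos(2x)·cos(4x) dx = -48·(0) = 0.
  So ∫_0^π (u')² dx = π/2 + 2*π + 72*π − 8/3 + 16/5 + 0 = 8/15 + 149*π/2.
||u||_{H^1}^2 = (8/15 + 11*π/2) + (8/15 + 149*π/2) = 16/15 + 80*π.


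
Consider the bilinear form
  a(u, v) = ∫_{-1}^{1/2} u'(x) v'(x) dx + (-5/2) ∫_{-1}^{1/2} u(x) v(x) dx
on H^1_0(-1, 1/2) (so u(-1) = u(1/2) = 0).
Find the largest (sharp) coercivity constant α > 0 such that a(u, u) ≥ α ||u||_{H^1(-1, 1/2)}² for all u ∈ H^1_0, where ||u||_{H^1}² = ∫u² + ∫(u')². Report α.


α = (-45 + 8*π^2)/(2*(9 + 4*π^2))

Coercivity of a(·,·) on H^1_0(-1, 1/2) means a(u, u) ≥ α ||u||_{H^1}² for every u ∈ H^1_0.
The interval has length L = 3/2, and Poincaré/coercivity depend only on L. Here a(u, u) = ∫(u')² + (-5/2)·∫u².
Here c = -5/2 < 0 with |c| < (π/L)² = 4*π^2/9, so coercivity still holds. The condition a(u,u) ≥ α||u||_{H^1}² reads (1−α)∫(u')² ≥ (α−c)∫u². Any admissible α is ≤ 1 (rapidly oscillating u have ∫u²/∫(u')² → 0), and α = 1 would force 0 ≥ (1−c)∫u², impossible since c < 1; so 1−α > 0. By the sharp Poincaré inequality on H^1_0 of an interval of length L, ∫(u')² ≥ (π/L)²∫u² with equality for the first sine mode sin(π(x−x₀)/L) (x₀ the left endpoint), so the inequality holds for all u iff (1−α)(π/L)² ≥ α − c, i.e. α ≤ ((π/L)² + c)/((π/L)² + 1) = (1 + c(L/π)²)/(1 + (L/π)²). (Direct route, valid since c ≤ 0: Poincaré gives c∫u² ≥ c(L/π)²∫(u')², so a(u,u) ≥ (1 + c(L/π)²)∫(u')², while ||u||_{H^1}² ≤ (1 + (L/π)²)∫(u')²; dividing yields the same α.) With (π/L)² = 4*π^2/9 and c = -5/2, the largest admissible constant is α = ((π/L)² + c)/((π/L)² + 1).
Simplifying, α = (-45 + 8*π^2)/(2*(9 + 4*π^2)).


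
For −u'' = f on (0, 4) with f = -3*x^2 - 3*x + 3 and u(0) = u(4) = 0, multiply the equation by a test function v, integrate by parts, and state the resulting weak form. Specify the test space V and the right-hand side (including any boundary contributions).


V = H^1_0(0, 4) (so v(0) = v(4) = 0); weak form: ∫_0^4 u'v' dx = ∫_0^4 (-3*x^2 - 3*x + 3) v dx for all v ∈ V.

Multiply both sides by a test function v and integrate from 0 to 4:
  ∫_0^4 −u''(x) v(x) dx = ∫_0^4 f(x) v(x) dx.
Integrate the LHS by parts once:
  ∫_0^4 −u'' v dx = −[u'(x) v(x)]_0^4 + ∫_0^4 u'(x) v'(x) dx.
Thus ∫_0^4 u'(x) v'(x) dx = ∫_0^4 f(x) v(x) dx + [u'(x) v(x)]_0^4.
Choose V so that boundary terms are either known or forced to vanish.
u is Dirichlet: u(0) = u(4) = 0. Let V = H^1_0(0, 4); then v(0) = v(4) = 0, and [u' v]_0^4 = 0.
Weak formulation: find u (satisfying any essential BC) such that ∫_0^4 u'(x) v'(x) dx = ∫_0^4 f v dx for all v ∈ V.
Substituting f(x) = -3*x^2 - 3*x + 3, the right-hand side is ∫_0^4 (-3*x^2 - 3*x + 3) v dx.


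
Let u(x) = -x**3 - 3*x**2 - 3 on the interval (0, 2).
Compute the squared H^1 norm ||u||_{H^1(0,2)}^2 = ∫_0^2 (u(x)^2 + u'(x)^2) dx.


||u||_{H^1}^2 = 18462/35

The H^1 norm (squared) on an interval (0, L) is
  ||u||_{H^1}^2 = ∫_0^L u(x)^2 dx + ∫_0^L u'(x)^2 dx.
Compute u'(x) = -3*x**2 - 6*x.
Then u(x)^2 = x**6 + 6*x**5 + 9*x**4 + 6*x**3 + 18*x**2 + 9 and u'(x)^2 = 9*x**4 + 36*x**3 + 36*x**2.
Integrate each monomial from 0 to 2 using ∫_0^2 c·x^n dx = c·2^(n+1)/(n+1):
  ∫_0^2 u(x)^2 dx = ∫_0^2 (x^6 + 6*x^5 + 9*x^4 + 6*x^3 + 18*x^2 + 9) dx. Term by term:
    ∫_0^2 x^6 dx = 128/7;  ∫_0^2 6*x^5 dx = 64;  ∫_0^2 9*x^4 dx = 288/5;
    ∫_0^2 6*x^3 dx = 24;  ∫_0^2 18*x^2 dx = 48;  ∫_0^2 9 dx = 18.
  Sum: 128/7 + 64 + 288/5 + 24 + 48 + 18 = 8046/35.
  ∫_0^2 u'(x)^2 dx = ∫_0^2 (9*x^4 + 36*x^3 + 36*x^2) dx. Term by term:
    ∫_0^2 9*x^4 dx = 288/5;  ∫_0^2 36*x^3 dx = 144;  ∫_0^2 36*x^2 dx = 96.
  Sum: 288/5 + 144 + 96 = 1488/5.
Adding: ||u||_{H^1}^2 = 8046/35 + 1488/5 = 18462/35.


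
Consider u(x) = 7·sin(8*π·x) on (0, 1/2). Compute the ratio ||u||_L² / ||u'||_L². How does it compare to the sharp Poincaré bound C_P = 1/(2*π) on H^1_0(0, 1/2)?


||u||_L² / ||u'||_L² = 1/(8*π) < C_P = 1/(2*π).

u(x) = 7·sin(8*π·x), so u'(x) = 56*π*cos(8*π*x).
Writing u(x) = A·sin(kπx/L) with A = 7 and k = 4, use ∫_0^L sin²(kπx/L) dx = L/2 and ∫_0^L cos²(kπx/L) dx = L/2.
u² = 49·sin²(8*π·x) and (u')² = 3136*π^2·cos²(8*π·x), and each of sin², cos² integrates to L/2 = 1/4 over (0, 1/2).
∫_0^1/2 u² dx = 49/4, so ||u||_L² = 7/2.
∫_0^1/2 (u')² dx = 784*π^2, so ||u'||_L² = 28*π.
Ratio ||u||_L² / ||u'||_L² = 1/(8*π).
Sharp Poincaré constant on H^1_0(0, 1/2) is C_P = L/π = 1/(2*π), achieved by sin(2*π·x).
This is the k = 4 harmonic; the ratio L/(kπ) is strictly less than C_P = L/π, consistent with the sharp inequality ||u||_L² ≤ C_P ||u'||_L².


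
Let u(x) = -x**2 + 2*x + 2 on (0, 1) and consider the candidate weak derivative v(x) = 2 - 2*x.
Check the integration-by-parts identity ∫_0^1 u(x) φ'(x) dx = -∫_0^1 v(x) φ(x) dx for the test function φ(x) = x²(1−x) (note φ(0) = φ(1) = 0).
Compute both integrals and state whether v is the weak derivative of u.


LHS = -1/15, RHS = -1/15. Yes, v = u' weakly.

u(x) = -x**2 + 2*x + 2, classical derivative u'(x) = 2 - 2*x.
φ(x) = x²(1−x), so φ'(x) = x*(2 - 3*x).
Note φ(0) = φ(1) = 0, so the boundary term u·φ vanishes.
LHS = ∫_0^1 u(x) φ'(x) dx = ∫_0^1 (3*x^4 - 8*x^3 - 2*x^2 + 4*x) dx. Term by term:
  ∫_0^1 3*x^4 dx = 3/5;  ∫_0^1 -8*x^3 dx = -2;  ∫_0^1 -2*x^2 dx = -2/3;
  ∫_0^1 4*x dx = 2.
Sum: 3/5 − 2 − 2/3 + 2 = -1/15.
So LHS = -1/15.
∫_0^1 v(x) φ(x) dx = ∫_0^1 (2*x^4 - 4*x^3 + 2*x^2) dx. Term by term:
  ∫_0^1 2*x^4 dx = 2/5;  ∫_0^1 -4*x^3 dx = -1;  ∫_0^1 2*x^2 dx = 2/3.
Sum: 2/5 − 1 + 2/3 = 1/15.
So RHS = -∫_0^1 v(x) φ(x) dx = -1/15.
LHS = RHS, so the identity holds for this test φ.
Moreover u is smooth here and v(x) = u'(x) = 2 - 2*x pointwise, so the identity holds for every test function. Hence v is the weak derivative of u.


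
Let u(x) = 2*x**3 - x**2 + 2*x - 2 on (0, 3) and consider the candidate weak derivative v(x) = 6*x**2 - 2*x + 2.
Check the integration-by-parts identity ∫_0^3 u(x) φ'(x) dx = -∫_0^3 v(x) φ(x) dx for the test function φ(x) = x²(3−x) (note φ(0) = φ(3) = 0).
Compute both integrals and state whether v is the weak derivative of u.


LHS = -135, RHS = -135. Yes, v = u' weakly.

u(x) = 2*x**3 - x**2 + 2*x - 2, classical derivative u'(x) = 6*x**2 - 2*x + 2.
φ(x) = x²(3−x), so φ'(x) = 3*x*(2 - x).
Note φ(0) = φ(3) = 0, so the boundary term u·φ vanishes.
LHS = ∫_0^3 u(x) φ'(x) dx = ∫_0^3 (-6*x^5 + 15*x^4 - 12*x^3 + 18*x^2 - 12*x) dx. Term by term:
  ∫_0^3 -6*x^5 dx = -729;  ∫_0^3 15*x^4 dx = 729;  ∫_0^3 -12*x^3 dx = -243;
  ∫_0^3 18*x^2 dx = 162;  ∫_0^3 -12*x dx = -54.
Sum: -729 + 729 − 243 + 162 − 54 = -135.
So LHS = -135.
∫_0^3 v(x) φ(x) dx = ∫_0^3 (-6*x^5 + 20*x^4 - 8*x^3 + 6*x^2) dx. Term by term:
  ∫_0^3 -6*x^5 dx = -729;  ∫_0^3 20*x^4 dx = 972;  ∫_0^3 -8*x^3 dx = -162;
  ∫_0^3 6*x^2 dx = 54.
Sum: -729 + 972 − 162 + 54 = 135.
So RHS = -∫_0^3 v(x) φ(x) dx = -135.
LHS = RHS, so the identity holds for this test φ.
Moreover u is smooth here and v(x) = u'(x) = 6*x**2 - 2*x + 2 pointwise, so the identity holds for every test function. Hence v is the weak derivative of u.


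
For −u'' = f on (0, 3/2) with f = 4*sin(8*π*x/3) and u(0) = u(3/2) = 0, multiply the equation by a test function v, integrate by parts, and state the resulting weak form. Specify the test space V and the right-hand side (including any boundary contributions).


V = H^1_0(0, 3/2) (so v(0) = v(3/2) = 0); weak form: ∫_0^3/2 u'v' dx = ∫_0^3/2 (4*sin(8*π*x/3)) v dx for all v ∈ V.

Multiply both sides by a test function v and integrate from 0 to 3/2:
  ∫_0^3/2 −u''(x) v(x) dx = ∫_0^3/2 f(x) v(x) dx.
Integrate the LHS by parts once:
  ∫_0^3/2 −u'' v dx = −[u'(x) v(x)]_0^3/2 + ∫_0^3/2 u'(x) v'(x) dx.
Thus ∫_0^3/2 u'(x) v'(x) dx = ∫_0^3/2 f(x) v(x) dx + [u'(x) v(x)]_0^3/2.
Choose V so that boundary terms are either known or forced to vanish.
u is Dirichlet: u(0) = u(3/2) = 0. Let V = H^1_0(0, 3/2); then v(0) = v(3/2) = 0, and [u' v]_0^3/2 = 0.
Weak formulation: find u (satisfying any essential BC) such that ∫_0^3/2 u'(x) v'(x) dx = ∫_0^3/2 f v dx for all v ∈ V.
Substituting f(x) = 4*sin(8*π*x/3), the right-hand side is ∫_0^3/2 (4*sin(8*π*x/3)) v dx.


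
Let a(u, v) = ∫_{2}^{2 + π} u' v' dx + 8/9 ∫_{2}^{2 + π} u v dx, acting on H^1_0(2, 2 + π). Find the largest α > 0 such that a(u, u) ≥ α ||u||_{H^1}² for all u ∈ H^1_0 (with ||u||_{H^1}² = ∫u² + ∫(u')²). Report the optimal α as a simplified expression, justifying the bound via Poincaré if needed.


α = 17/18

Coercivity of a(·,·) on H^1_0(2, 2 + π) means a(u, u) ≥ α ||u||_{H^1}² for every u ∈ H^1_0.
The interval has length L = π, and Poincaré/coercivity depend only on L. Here a(u, u) = ∫(u')² + (8/9)·∫u².
Here 0 < c = 8/9 < 1. The condition a(u,u) ≥ α||u||_{H^1}² reads (1−α)∫(u')² ≥ (α−c)∫u². Any admissible α is ≤ 1 (rapidly oscillating u have ∫u²/∫(u')² → 0), and α = 1 would force 0 ≥ (1−c)∫u², impossible since c < 1; so 1−α > 0. By the sharp Poincaré inequality on H^1_0 of an interval of length L, ∫(u')² ≥ (π/L)²∫u² with equality for the first sine mode sin(π(x−x₀)/L) (x₀ the left endpoint), so the inequality holds for all u iff (1−α)(π/L)² ≥ α − c, i.e. α ≤ ((π/L)² + c)/((π/L)² + 1) = (1 + c(L/π)²)/(1 + (L/π)²). With (π/L)² = 1 and c = 8/9, the largest admissible constant is α = ((π/L)² + c)/((π/L)² + 1).
Simplifying, α = 17/18.


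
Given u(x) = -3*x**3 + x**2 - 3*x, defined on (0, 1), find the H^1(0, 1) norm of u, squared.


||u||_{H^1}^2 = 1475/42

The H^1 norm (squared) on an interval (0, L) is
  ||u||_{H^1}^2 = ∫_0^L u(x)^2 dx + ∫_0^L u'(x)^2 dx.
Compute u'(x) = -9*x**2 + 2*x - 3.
Then u(x)^2 = 9*x**6 - 6*x**5 + 19*x**4 - 6*x**3 + 9*x**2 and u'(x)^2 = 81*x**4 - 36*x**3 + 58*x**2 - 12*x + 9.
Integrate each monomial from 0 to 1 using ∫_0^1 c·x^n dx = c·1^(n+1)/(n+1):
  ∫_0^1 u(x)^2 dx = ∫_0^1 (9*x^6 - 6*x^5 + 19*x^4 - 6*x^3 + 9*x^2) dx. Term by term:
    ∫_0^1 9*x^6 dx = 9/7;  ∫_0^1 -6*x^5 dx = -1;  ∫_0^1 19*x^4 dx = 19/5;
    ∫_0^1 -6*x^3 dx = -3/2;  ∫_0^1 9*x^2 dx = 3.
  Sum: 9/7 − 1 + 19/5 − 3/2 + 3 = 391/70.
  ∫_0^1 u'(x)^2 dx = ∫_0^1 (81*x^4 - 36*x^3 + 58*x^2 - 12*x + 9) dx. Term by term:
    ∫_0^1 81*x^4 dx = 81/5;  ∫_0^1 -36*x^3 dx = -9;  ∫_0^1 58*x^2 dx = 58/3;
    ∫_0^1 -12*x dx = -6;  ∫_0^1 9 dx = 9.
  Sum: 81/5 − 9 + 58/3 − 6 + 9 = 443/15.
Adding: ||u||_{H^1}^2 = 391/70 + 443/15 = 1475/42.


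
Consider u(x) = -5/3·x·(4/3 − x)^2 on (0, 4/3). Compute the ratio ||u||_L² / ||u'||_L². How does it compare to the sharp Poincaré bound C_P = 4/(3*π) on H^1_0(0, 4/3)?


||u||_L² / ||u'||_L² = 2*sqrt(14)/21 < C_P = 4/(3*π).

u(x) = -5/3·x·(4/3 − x)^2, so u'(x) = -5*x^2 + 80*x/9 - 80/27.
u(x) = -5/3·x·(4/3 − x)^2 vanishes at x = 0 and x = 4/3, so u ∈ H^1_0(0, 4/3). Differentiate via the product rule and integrate the resulting polynomials term by term.
  ∫_0^4/3 u² dx = ∫_0^4/3 (25*x^6/9 - 400*x^5/27 + 800*x^4/27 - 6400*x^3/243 + 6400*x^2/729) dx. Term by term:
    ∫_0^4/3 25*x^6/9 dx = 409600/137781;  ∫_0^4/3 -400*x^5/27 dx = -819200/59049;  ∫_0^4/3 800*x^4/27 dx = 163840/6561;
    ∫_0^4/3 -6400*x^3/243 dx = -409600/19683;  ∫_0^4/3 6400*x^2/729 dx = 409600/59049.
  Sum: 409600/137781 − 819200/59049 + 163840/6561 − 409600/19683 + 409600/59049 = 81920/413343.
  ∫_0^4/3 (u')² dx = ∫_0^4/3 (25*x^4 - 800*x^3/9 + 8800*x^2/81 - 12800*x/243 + 6400/729) dx. Term by term:
    ∫_0^4/3 25*x^4 dx = 5120/243;  ∫_0^4/3 -800*x^3/9 dx = -51200/729;  ∫_0^4/3 8800*x^2/81 dx = 563200/6561;
    ∫_0^4/3 -12800*x/243 dx = -102400/2187;  ∫_0^4/3 6400/729 dx = 25600/2187.
  Sum: 5120/243 − 51200/729 + 563200/6561 − 102400/2187 + 25600/2187 = 10240/6561.
∫_0^4/3 u² dx = 81920/413343, so ||u||_L² = 128*sqrt(35)/1701.
∫_0^4/3 (u')² dx = 10240/6561, so ||u'||_L² = 32*sqrt(10)/81.
Ratio ||u||_L² / ||u'||_L² = 2*sqrt(14)/21.
Sharp Poincaré constant on H^1_0(0, 4/3) is C_P = L/π = 4/(3*π), achieved by sin(3*π/4·x).
A polynomial bump cannot attain the sharp Poincaré constant (only the first sine eigenfunction does), so the ratio is strictly less than C_P, consistent with ||u||_L² ≤ C_P ||u'||_L².


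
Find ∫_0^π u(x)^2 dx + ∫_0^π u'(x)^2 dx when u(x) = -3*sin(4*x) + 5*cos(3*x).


||u||_{H^1(0,π)}^2 = -2400/7 + 403*π/2

u'(x) = -15*sin(3*x) - 12*cos(4*x).
Expand u² and (u')² and integrate term by term on (0, π), using: for integers n ≥ 1, ∫_0^π sin²(nx) dx = ∫_0^π cos²(nx) dx = π/2; for n ≠ n', ∫_0^π sin(nx)sin(n'x) dx = ∫_0^π cos(nx)cos(n'x) dx = 0; and by product-to-sum, ∫_0^π sin(nx)cos(n'x) dx = ½∫_0^π [sin((n+n')x) + sin((n−n')x)] dx, which is 0 when n+n' is even and 2n/(n²−n'²) when n+n' is odd (it need not vanish on (0, π)).
  u² squared terms: (-3)²·∫sin(4x)² dx = 9·π/2 = 9*π/2;  (5)²·∫cos(3x)² dx = 25·π/2 = 25*π/2.
  u² cross terms: 2·(-3)·(5)·∫sin(4x)·cos(3x) dx = -30·(8/7) = -240/7.
  So ∫_0^π u² dx = 9*π/2 + 25*π/2 − 240/7 = -240/7 + 17*π.
  (u')² squared terms: (-15)²·∫sin(3x)² dx = 225·π/2 = 225*π/2;  (-12)²·∫cos(4x)² dx = 144·π/2 = 72*π.
  (u')² cross terms: 2·(-15)·(-12)·∫sin(3x)·cos(4x) dx = 360·(-6/7) = -2160/7.
  So ∫_0^π (u')² dx = 225*π/2 + 72*π − 2160/7 = -2160/7 + 369*π/2.
||u||_{H^1}^2 = (-240/7 + 17*π) + (-2160/7 + 369*π/2) = -2400/7 + 403*π/2.


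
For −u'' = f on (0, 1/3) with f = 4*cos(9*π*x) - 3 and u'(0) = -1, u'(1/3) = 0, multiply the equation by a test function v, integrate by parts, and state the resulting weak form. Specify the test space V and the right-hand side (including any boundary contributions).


V = H^1(0, 1/3) (v unrestricted at boundary; u is determined up to an additive constant); weak form: ∫_0^1/3 u'v' dx = ∫_0^1/3 (4*cos(9*π*x) - 3) v dx + v(0) for all v ∈ V.

Multiply both sides by a test function v and integrate from 0 to 1/3:
  ∫_0^1/3 −u''(x) v(x) dx = ∫_0^1/3 f(x) v(x) dx.
Integrate the LHS by parts once:
  ∫_0^1/3 −u'' v dx = −[u'(x) v(x)]_0^1/3 + ∫_0^1/3 u'(x) v'(x) dx.
Thus ∫_0^1/3 u'(x) v'(x) dx = ∫_0^1/3 f(x) v(x) dx + [u'(x) v(x)]_0^1/3.
Choose V so that boundary terms are either known or forced to vanish.
u has inhomogeneous Neumann u'(0) = -1, u'(1/3) = 0. [u' v]_0^1/3 = (0)·v(1/3) − (-1)·v(0) = v(0). Take V = H^1(0, 1/3); boundary term becomes part of RHS.
Weak formulation: find u (satisfying any essential BC) such that ∫_0^1/3 u'(x) v'(x) dx = ∫_0^1/3 f v dx + v(0) for all v ∈ V (Neumann data are natural BCs: they enter the RHS as boundary terms).
Substituting f(x) = 4*cos(9*π*x) - 3, the right-hand side is ∫_0^1/3 (4*cos(9*π*x) - 3) v dx + v(0).
Compatibility check (pure Neumann): taking v ≡ 1 ∈ V gives 0 = ∫_0^1/3 f dx + (0) − (-1), i.e. ∫_0^1/3 f dx must equal u'(0) − u'(1/3) = -1. Indeed ∫_0^1/3 (4*cos(9*π*x) - 3) dx = -1, so the data are compatible. The solution is then unique only up to an additive constant (fix it e.g. by requiring ∫_0^1/3 u dx = 0).


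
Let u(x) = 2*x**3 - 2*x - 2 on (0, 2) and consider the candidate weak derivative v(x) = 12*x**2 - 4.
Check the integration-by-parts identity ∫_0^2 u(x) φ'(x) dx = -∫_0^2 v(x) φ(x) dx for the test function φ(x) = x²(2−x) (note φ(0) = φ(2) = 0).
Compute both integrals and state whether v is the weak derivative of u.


LHS = -152/15, RHS = -304/15. No, v is not the weak derivative of u.

u(x) = 2*x**3 - 2*x - 2, classical derivative u'(x) = 6*x**2 - 2.
φ(x) = x²(2−x), so φ'(x) = x*(4 - 3*x).
Note φ(0) = φ(2) = 0, so the boundary term u·φ vanishes.
LHS = ∫_0^2 u(x) φ'(x) dx = ∫_0^2 (-6*x^5 + 8*x^4 + 6*x^3 - 2*x^2 - 8*x) dx. Term by term:
  ∫_0^2 -6*x^5 dx = -64;  ∫_0^2 8*x^4 dx = 256/5;  ∫_0^2 6*x^3 dx = 24;
  ∫_0^2 -2*x^2 dx = -16/3;  ∫_0^2 -8*x dx = -16.
Sum: -64 + 256/5 + 24 − 16/3 − 16 = -152/15.
So LHS = -152/15.
∫_0^2 v(x) φ(x) dx = ∫_0^2 (-12*x^5 + 24*x^4 + 4*x^3 - 8*x^2) dx. Term by term:
  ∫_0^2 -12*x^5 dx = -128;  ∫_0^2 24*x^4 dx = 768/5;  ∫_0^2 4*x^3 dx = 16;
  ∫_0^2 -8*x^2 dx = -64/3.
Sum: -128 + 768/5 + 16 − 64/3 = 304/15.
So RHS = -∫_0^2 v(x) φ(x) dx = -304/15.
LHS − RHS = 152/15 ≠ 0, so the identity fails.
(For a valid weak derivative the identity must hold for EVERY test function, in particular this one. The failure shows v is NOT the weak derivative of u.)
Correct weak derivative would be u'(x) = 6*x**2 - 2.


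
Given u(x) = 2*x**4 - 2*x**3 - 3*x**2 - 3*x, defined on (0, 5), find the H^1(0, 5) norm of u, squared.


||u||_{H^1}^2 = 15092785/18

The H^1 norm (squared) on an interval (0, L) is
  ||u||_{H^1}^2 = ∫_0^L u(x)^2 dx + ∫_0^L u'(x)^2 dx.
Compute u'(x) = 8*x**3 - 6*x**2 - 6*x - 3.
Then u(x)^2 = 4*x**8 - 8*x**7 - 8*x**6 + 21*x**4 + 18*x**3 + 9*x**2 and u'(x)^2 = 64*x**6 - 96*x**5 - 60*x**4 + 24*x**3 + 72*x**2 + 36*x + 9.
Integrate each monomial from 0 to 5 using ∫_0^5 c·x^n dx = c·5^(n+1)/(n+1):
  ∫_0^5 u(x)^2 dx = ∫_0^5 (4*x^8 - 8*x^7 - 8*x^6 + 21*x^4 + 18*x^3 + 9*x^2) dx. Term by term:
    ∫_0^5 4*x^8 dx = 7812500/9;  ∫_0^5 -8*x^7 dx = -390625;  ∫_0^5 -8*x^6 dx = -625000/7;
    ∫_0^5 21*x^4 dx = 13125;  ∫_0^5 18*x^3 dx = 5625/2;  ∫_0^5 9*x^2 dx = 375.
  Sum: 7812500/9 − 390625 − 625000/7 + 13125 + 5625/2 + 375 = 50961625/126.
  ∫_0^5 u'(x)^2 dx = ∫_0^5 (64*x^6 - 96*x^5 - 60*x^4 + 24*x^3 + 72*x^2 + 36*x + 9) dx. Term by term:
    ∫_0^5 64*x^6 dx = 5000000/7;  ∫_0^5 -96*x^5 dx = -250000;  ∫_0^5 -60*x^4 dx = -37500;
    ∫_0^5 24*x^3 dx = 3750;  ∫_0^5 72*x^2 dx = 3000;  ∫_0^5 36*x dx = 450;
    ∫_0^5 9 dx = 45.
  Sum: 5000000/7 − 250000 − 37500 + 3750 + 3000 + 450 + 45 = 3038215/7.
Adding: ||u||_{H^1}^2 = 50961625/126 + 3038215/7 = 15092785/18.


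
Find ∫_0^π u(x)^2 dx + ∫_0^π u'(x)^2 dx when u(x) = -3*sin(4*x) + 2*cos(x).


||u||_{H^1(0,π)}^2 = -64/5 + 161*π/2

u'(x) = -2*sin(x) - 12*cos(4*x).
Expand u² and (u')² and integrate term by term on (0, π), using: for integers n ≥ 1, ∫_0^π sin²(nx) dx = ∫_0^π cos²(nx) dx = π/2; for n ≠ n', ∫_0^π sin(nx)sin(n'x) dx = ∫_0^π cos(nx)cos(n'x) dx = 0; and by product-to-sum, ∫_0^π sin(nx)cos(n'x) dx = ½∫_0^π [sin((n+n')x) + sin((n−n')x)] dx, which is 0 when n+n' is even and 2n/(n²−n'²) when n+n' is odd (it need not vanish on (0, π)).
  u² squared terms: (-3)²·∫sin(4x)² dx = 9·π/2 = 9*π/2;  (2)²·∫cos(x)² dx = 4·π/2 = 2*π.
  u² cross terms: 2·(-3)·(2)·∫sin(4x)·cos(x) dx = -12·(8/15) = -32/5.
  So ∫_0^π u² dx = 9*π/2 + 2*π − 32/5 = -32/5 + 13*π/2.
  (u')² squared terms: (-12)²·∫cos(4x)² dx = 144·π/2 = 72*π;  (-2)²·∫sin(x)² dx = 4·π/2 = 2*π.
  (u')² cross terms: 2·(-12)·(-2)·∫cos(4x)·sin(x) dx = 48·(-2/15) = -32/5.
  So ∫_0^π (u')² dx = 72*π + 2*π − 32/5 = -32/5 + 74*π.
||u||_{H^1}^2 = (-32/5 + 13*π/2) + (-32/5 + 74*π) = -64/5 + 161*π/2.


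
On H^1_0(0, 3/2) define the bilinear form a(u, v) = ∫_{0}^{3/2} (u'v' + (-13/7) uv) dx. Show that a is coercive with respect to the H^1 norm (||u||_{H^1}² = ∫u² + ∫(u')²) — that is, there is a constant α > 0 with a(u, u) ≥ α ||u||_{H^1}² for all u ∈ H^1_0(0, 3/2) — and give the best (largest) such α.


α = (-117 + 28*π^2)/(7*(9 + 4*π^2))

Coercivity of a(·,·) on H^1_0(0, 3/2) means a(u, u) ≥ α ||u||_{H^1}² for every u ∈ H^1_0.
The interval has length L = 3/2, and Poincaré/coercivity depend only on L. Here a(u, u) = ∫(u')² + (-13/7)·∫u².
Here c = -13/7 < 0 with |c| < (π/L)² = 4*π^2/9, so coercivity still holds. The condition a(u,u) ≥ α||u||_{H^1}² reads (1−α)∫(u')² ≥ (α−c)∫u². Any admissible α is ≤ 1 (rapidly oscillating u have ∫u²/∫(u')² → 0), and α = 1 would force 0 ≥ (1−c)∫u², impossible since c < 1; so 1−α > 0. By the sharp Poincaré inequality on H^1_0 of an interval of length L, ∫(u')² ≥ (π/L)²∫u² with equality for the first sine mode sin(π(x−x₀)/L) (x₀ the left endpoint), so the inequality holds for all u iff (1−α)(π/L)² ≥ α − c, i.e. α ≤ ((π/L)² + c)/((π/L)² + 1) = (1 + c(L/π)²)/(1 + (L/π)²). (Direct route, valid since c ≤ 0: Poincaré gives c∫u² ≥ c(L/π)²∫(u')², so a(u,u) ≥ (1 + c(L/π)²)∫(u')², while ||u||_{H^1}² ≤ (1 + (L/π)²)∫(u')²; dividing yields the same α.) With (π/L)² = 4*π^2/9 and c = -13/7, the largest admissible constant is α = ((π/L)² + c)/((π/L)² + 1).
Simplifying, α = (-117 + 28*π^2)/(7*(9 + 4*π^2)).


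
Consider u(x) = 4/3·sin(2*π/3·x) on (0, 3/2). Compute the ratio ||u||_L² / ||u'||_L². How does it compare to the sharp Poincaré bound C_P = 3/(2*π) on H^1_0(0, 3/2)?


||u||_L² / ||u'||_L² = 3/(2*π) = C_P.

u(x) = 4/3·sin(2*π/3·x), so u'(x) = 8*π*cos(2*π*x/3)/9.
Writing u(x) = A·sin(kπx/L) with A = 4/3 and k = 1, use ∫_0^L sin²(kπx/L) dx = L/2 and ∫_0^L cos²(kπx/L) dx = L/2.
u² = 16/9·sin²(2*π/3·x) and (u')² = 64*π^2/81·cos²(2*π/3·x), and each of sin², cos² integrates to L/2 = 3/4 over (0, 3/2).
∫_0^3/2 u² dx = 4/3, so ||u||_L² = 2*sqrt(3)/3.
∫_0^3/2 (u')² dx = 16*π^2/27, so ||u'||_L² = 4*sqrt(3)*π/9.
Ratio ||u||_L² / ||u'||_L² = 3/(2*π).
Sharp Poincaré constant on H^1_0(0, 3/2) is C_P = L/π = 3/(2*π), achieved by sin(2*π/3·x).
This is the k = 1 eigenfunction (up to amplitude), so the ratio equals the sharp Poincaré constant exactly.


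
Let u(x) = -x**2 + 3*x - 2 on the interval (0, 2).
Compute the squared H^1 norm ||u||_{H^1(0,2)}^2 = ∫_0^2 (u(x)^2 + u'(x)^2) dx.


||u||_{H^1}^2 = 86/15

The H^1 norm (squared) on an interval (0, L) is
  ||u||_{H^1}^2 = ∫_0^L u(x)^2 dx + ∫_0^L u'(x)^2 dx.
Compute u'(x) = 3 - 2*x.
Then u(x)^2 = x**4 - 6*x**3 + 13*x**2 - 12*x + 4 and u'(x)^2 = 4*x**2 - 12*x + 9.
Integrate each monomial from 0 to 2 using ∫_0^2 c·x^n dx = c·2^(n+1)/(n+1):
  ∫_0^2 u(x)^2 dx = ∫_0^2 (x^4 - 6*x^3 + 13*x^2 - 12*x + 4) dx. Term by term:
    ∫_0^2 x^4 dx = 32/5;  ∫_0^2 -6*x^3 dx = -24;  ∫_0^2 13*x^2 dx = 104/3;
    ∫_0^2 -12*x dx = -24;  ∫_0^2 4 dx = 8.
  Sum: 32/5 − 24 + 104/3 − 24 + 8 = 16/15.
  ∫_0^2 u'(x)^2 dx = ∫_0^2 (4*x^2 - 12*x + 9) dx. Term by term:
    ∫_0^2 4*x^2 dx = 32/3;  ∫_0^2 -12*x dx = -24;  ∫_0^2 9 dx = 18.
  Sum: 32/3 − 24 + 18 = 14/3.
Adding: ||u||_{H^1}^2 = 16/15 + 14/3 = 86/15.


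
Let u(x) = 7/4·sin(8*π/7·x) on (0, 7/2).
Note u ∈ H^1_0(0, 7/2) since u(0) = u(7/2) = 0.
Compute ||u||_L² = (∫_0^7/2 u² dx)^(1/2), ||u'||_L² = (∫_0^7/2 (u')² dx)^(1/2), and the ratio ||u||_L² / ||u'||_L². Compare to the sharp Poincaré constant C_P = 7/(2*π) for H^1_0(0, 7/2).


||u||_L² / ||u'||_L² = 7/(8*π) < C_P = 7/(2*π).

u(x) = 7/4·sin(8*π/7·x), so u'(x) = 2*π*cos(8*π*x/7).
Writing u(x) = A·sin(kπx/L) with A = 7/4 and k = 4, use ∫_0^L sin²(kπx/L) dx = L/2 and ∫_0^L cos²(kπx/L) dx = L/2.
u² = 49/16·sin²(8*π/7·x) and (u')² = 4*π^2·cos²(8*π/7·x), and each of sin², cos² integrates to L/2 = 7/4 over (0, 7/2).
∫_0^7/2 u² dx = 343/64, so ||u||_L² = 7*sqrt(7)/8.
∫_0^7/2 (u')² dx = 7*π^2, so ||u'||_L² = sqrt(7)*π.
Ratio ||u||_L² / ||u'||_L² = 7/(8*π).
Sharp Poincaré constant on H^1_0(0, 7/2) is C_P = L/π = 7/(2*π), achieved by sin(2*π/7·x).
This is the k = 4 harmonic; the ratio L/(kπ) is strictly less than C_P = L/π, consistent with the sharp inequality ||u||_L² ≤ C_P ||u'||_L².


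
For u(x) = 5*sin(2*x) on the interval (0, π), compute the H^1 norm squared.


||u||_{H^1(0,π)}^2 = 125*π/2

u'(x) = 10*cos(2*x).
Expand u² and (u')² and integrate term by term on (0, π), using: for integers n ≥ 1, ∫_0^π sin²(nx) dx = ∫_0^π cos²(nx) dx = π/2; for n ≠ n', ∫_0^π sin(nx)sin(n'x) dx = ∫_0^π cos(nx)cos(n'x) dx = 0; and by product-to-sum, ∫_0^π sin(nx)cos(n'x) dx = ½∫_0^π [sin((n+n')x) + sin((n−n')x)] dx, which is 0 when n+n' is even and 2n/(n²−n'²) when n+n' is odd (it need not vanish on (0, π)).
  u² squared terms: (5)²·∫sin(2x)² dx = 25·π/2 = 25*π/2.
  So ∫_0^π u² dx = 25*π/2.
  (u')² squared terms: (10)²·∫cos(2x)² dx = 100·π/2 = 50*π.
  So ∫_0^π (u')² dx = 50*π.
||u||_{H^1}^2 = (25*π/2) + (50*π) = 125*π/2.


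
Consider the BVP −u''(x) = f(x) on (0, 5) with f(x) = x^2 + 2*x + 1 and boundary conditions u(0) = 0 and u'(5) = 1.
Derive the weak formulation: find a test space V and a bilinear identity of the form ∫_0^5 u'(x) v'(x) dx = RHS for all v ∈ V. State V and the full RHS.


V = {v ∈ H^1(0, 5) : v(0) = 0} (test functions vanish at x = 0 where u is specified); weak form: ∫_0^5 u'v' dx = ∫_0^5 (x^2 + 2*x + 1) v dx + v(5) for all v ∈ V.

Multiply both sides by a test function v and integrate from 0 to 5:
  ∫_0^5 −u''(x) v(x) dx = ∫_0^5 f(x) v(x) dx.
Integrate the LHS by parts once:
  ∫_0^5 −u'' v dx = −[u'(x) v(x)]_0^5 + ∫_0^5 u'(x) v'(x) dx.
Thus ∫_0^5 u'(x) v'(x) dx = ∫_0^5 f(x) v(x) dx + [u'(x) v(x)]_0^5.
Choose V so that boundary terms are either known or forced to vanish.
Mixed BC: u(0) = 0 (Dirichlet) and u'(5) = 1 (Neumann). Define V = {v ∈ H^1(0, 5) : v(0) = 0}. Then [u' v]_0^5 = u'(5)·v(5) − u'(0)·0 = v(5).
Weak formulation: find u (satisfying any essential BC) such that ∫_0^5 u'(x) v'(x) dx = ∫_0^5 f v dx + v(5) for all v ∈ V (Dirichlet at 0 absorbed into V; Neumann datum at x = 5 contributes the boundary term).
Substituting f(x) = x^2 + 2*x + 1, the right-hand side is ∫_0^5 (x^2 + 2*x + 1) v dx + v(5).


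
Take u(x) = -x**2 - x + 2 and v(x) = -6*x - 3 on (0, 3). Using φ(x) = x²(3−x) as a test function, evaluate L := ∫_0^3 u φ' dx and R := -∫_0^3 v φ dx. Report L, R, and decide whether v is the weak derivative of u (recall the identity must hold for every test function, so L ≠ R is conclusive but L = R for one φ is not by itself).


LHS = 621/20, RHS = 1863/20. No, v is not the weak derivative of u.

u(x) = -x**2 - x + 2, classical derivative u'(x) = -2*x - 1.
φ(x) = x²(3−x), so φ'(x) = 3*x*(2 - x).
Note φ(0) = φ(3) = 0, so the boundary term u·φ vanishes.
LHS = ∫_0^3 u(x) φ'(x) dx = ∫_0^3 (3*x^4 - 3*x^3 - 12*x^2 + 12*x) dx. Term by term:
  ∫_0^3 3*x^4 dx = 729/5;  ∫_0^3 -3*x^3 dx = -243/4;  ∫_0^3 -12*x^2 dx = -108;
  ∫_0^3 12*x dx = 54.
Sum: 729/5 − 243/4 − 108 + 54 = 621/20.
So LHS = 621/20.
∫_0^3 v(x) φ(x) dx = ∫_0^3 (6*x^4 - 15*x^3 - 9*x^2) dx. Term by term:
  ∫_0^3 6*x^4 dx = 1458/5;  ∫_0^3 -15*x^3 dx = -1215/4;  ∫_0^3 -9*x^2 dx = -81.
Sum: 1458/5 − 1215/4 − 81 = -1863/20.
So RHS = -∫_0^3 v(x) φ(x) dx = 1863/20.
LHS − RHS = -621/10 ≠ 0, so the identity fails.
(For a valid weak derivative the identity must hold for EVERY test function, in particular this one. The failure shows v is NOT the weak derivative of u.)
Correct weak derivative would be u'(x) = -2*x - 1.


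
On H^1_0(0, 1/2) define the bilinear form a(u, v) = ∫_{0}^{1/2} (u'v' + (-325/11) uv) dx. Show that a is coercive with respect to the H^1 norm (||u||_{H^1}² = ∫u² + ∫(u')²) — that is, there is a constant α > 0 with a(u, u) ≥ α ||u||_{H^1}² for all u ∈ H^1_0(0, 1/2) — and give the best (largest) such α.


α = (-325 + 44*π^2)/(11*(1 + 4*π^2))

Coercivity of a(·,·) on H^1_0(0, 1/2) means a(u, u) ≥ α ||u||_{H^1}² for every u ∈ H^1_0.
The interval has length L = 1/2, and Poincaré/coercivity depend only on L. Here a(u, u) = ∫(u')² + (-325/11)·∫u².
Here c = -325/11 < 0 with |c| < (π/L)² = 4*π^2, so coercivity still holds. The condition a(u,u) ≥ α||u||_{H^1}² reads (1−α)∫(u')² ≥ (α−c)∫u². Any admissible α is ≤ 1 (rapidly oscillating u have ∫u²/∫(u')² → 0), and α = 1 would force 0 ≥ (1−c)∫u², impossible since c < 1; so 1−α > 0. By the sharp Poincaré inequality on H^1_0 of an interval of length L, ∫(u')² ≥ (π/L)²∫u² with equality for the first sine mode sin(π(x−x₀)/L) (x₀ the left endpoint), so the inequality holds for all u iff (1−α)(π/L)² ≥ α − c, i.e. α ≤ ((π/L)² + c)/((π/L)² + 1) = (1 + c(L/π)²)/(1 + (L/π)²). (Direct route, valid since c ≤ 0: Poincaré gives c∫u² ≥ c(L/π)²∫(u')², so a(u,u) ≥ (1 + c(L/π)²)∫(u')², while ||u||_{H^1}² ≤ (1 + (L/π)²)∫(u')²; dividing yields the same α.) With (π/L)² = 4*π^2 and c = -325/11, the largest admissible constant is α = ((π/L)² + c)/((π/L)² + 1).
Simplifying, α = (-325 + 44*π^2)/(11*(1 + 4*π^2)).


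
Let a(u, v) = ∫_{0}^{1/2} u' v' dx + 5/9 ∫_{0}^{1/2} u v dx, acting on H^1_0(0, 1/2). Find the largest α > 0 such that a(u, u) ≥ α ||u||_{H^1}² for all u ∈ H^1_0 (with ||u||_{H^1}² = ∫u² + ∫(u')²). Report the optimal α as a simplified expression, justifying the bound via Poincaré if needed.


α = (5 + 36*π^2)/(9*(1 + 4*π^2))

Coercivity of a(·,·) on H^1_0(0, 1/2) means a(u, u) ≥ α ||u||_{H^1}² for every u ∈ H^1_0.
The interval has length L = 1/2, and Poincaré/coercivity depend only on L. Here a(u, u) = ∫(u')² + (5/9)·∫u².
Here 0 < c = 5/9 < 1. The condition a(u,u) ≥ α||u||_{H^1}² reads (1−α)∫(u')² ≥ (α−c)∫u². Any admissible α is ≤ 1 (rapidly oscillating u have ∫u²/∫(u')² → 0), and α = 1 would force 0 ≥ (1−c)∫u², impossible since c < 1; so 1−α > 0. By the sharp Poincaré inequality on H^1_0 of an interval of length L, ∫(u')² ≥ (π/L)²∫u² with equality for the first sine mode sin(π(x−x₀)/L) (x₀ the left endpoint), so the inequality holds for all u iff (1−α)(π/L)² ≥ α − c, i.e. α ≤ ((π/L)² + c)/((π/L)² + 1) = (1 + c(L/π)²)/(1 + (L/π)²). With (π/L)² = 4*π^2 and c = 5/9, the largest admissible constant is α = ((π/L)² + c)/((π/L)² + 1).
Simplifying, α = (5 + 36*π^2)/(9*(1 + 4*π^2)).


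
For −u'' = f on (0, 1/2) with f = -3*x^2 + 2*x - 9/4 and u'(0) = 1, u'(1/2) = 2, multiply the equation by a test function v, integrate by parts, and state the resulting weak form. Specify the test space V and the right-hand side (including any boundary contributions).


V = H^1(0, 1/2) (v unrestricted at boundary; u is determined up to an additive constant); weak form: ∫_0^1/2 u'v' dx = ∫_0^1/2 (-3*x^2 + 2*x - 9/4) v dx + 2·v(1/2) − v(0) for all v ∈ V.

Multiply both sides by a test function v and integrate from 0 to 1/2:
  ∫_0^1/2 −u''(x) v(x) dx = ∫_0^1/2 f(x) v(x) dx.
Integrate the LHS by parts once:
  ∫_0^1/2 −u'' v dx = −[u'(x) v(x)]_0^1/2 + ∫_0^1/2 u'(x) v'(x) dx.
Thus ∫_0^1/2 u'(x) v'(x) dx = ∫_0^1/2 f(x) v(x) dx + [u'(x) v(x)]_0^1/2.
Choose V so that boundary terms are either known or forced to vanish.
u has inhomogeneous Neumann u'(0) = 1, u'(1/2) = 2. [u' v]_0^1/2 = (2)·v(1/2) − (1)·v(0) = 2·v(1/2) − v(0). Take V = H^1(0, 1/2); boundary term becomes part of RHS.
Weak formulation: find u (satisfying any essential BC) such that ∫_0^1/2 u'(x) v'(x) dx = ∫_0^1/2 f v dx + 2·v(1/2) − v(0) for all v ∈ V (Neumann data are natural BCs: they enter the RHS as boundary terms).
Substituting f(x) = -3*x^2 + 2*x - 9/4, the right-hand side is ∫_0^1/2 (-3*x^2 + 2*x - 9/4) v dx + 2·v(1/2) − v(0).
Compatibility check (pure Neumann): taking v ≡ 1 ∈ V gives 0 = ∫_0^1/2 f dx + (2) − (1), i.e. ∫_0^1/2 f dx must equal u'(0) − u'(1/2) = -1. Indeed ∫_0^1/2 (-3*x^2 + 2*x - 9/4) dx = -1, so the data are compatible. The solution is then unique only up to an additive constant (fix it e.g. by requiring ∫_0^1/2 u dx = 0).


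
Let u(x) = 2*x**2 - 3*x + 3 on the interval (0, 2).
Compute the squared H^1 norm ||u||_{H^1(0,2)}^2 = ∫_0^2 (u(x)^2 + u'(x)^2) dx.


||u||_{H^1}^2 = 424/15

The H^1 norm (squared) on an interval (0, L) is
  ||u||_{H^1}^2 = ∫_0^L u(x)^2 dx + ∫_0^L u'(x)^2 dx.
Compute u'(x) = 4*x - 3.
Then u(x)^2 = 4*x**4 - 12*x**3 + 21*x**2 - 18*x + 9 and u'(x)^2 = 16*x**2 - 24*x + 9.
Integrate each monomial from 0 to 2 using ∫_0^2 c·x^n dx = c·2^(n+1)/(n+1):
  ∫_0^2 u(x)^2 dx = ∫_0^2 (4*x^4 - 12*x^3 + 21*x^2 - 18*x + 9) dx. Term by term:
    ∫_0^2 4*x^4 dx = 128/5;  ∫_0^2 -12*x^3 dx = -48;  ∫_0^2 21*x^2 dx = 56;
    ∫_0^2 -18*x dx = -36;  ∫_0^2 9 dx = 18.
  Sum: 128/5 − 48 + 56 − 36 + 18 = 78/5.
  ∫_0^2 u'(x)^2 dx = ∫_0^2 (16*x^2 - 24*x + 9) dx. Term by term:
    ∫_0^2 16*x^2 dx = 128/3;  ∫_0^2 -24*x dx = -48;  ∫_0^2 9 dx = 18.
  Sum: 128/3 − 48 + 18 = 38/3.
Adding: ||u||_{H^1}^2 = 78/5 + 38/3 = 424/15.
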